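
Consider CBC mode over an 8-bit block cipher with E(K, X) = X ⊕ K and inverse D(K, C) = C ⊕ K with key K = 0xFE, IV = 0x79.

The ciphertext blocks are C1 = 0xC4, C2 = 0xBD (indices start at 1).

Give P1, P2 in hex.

P1 = 0x43, P2 = 0x87

CBC decryption: P_i = D(K, C_i) ⊕ C_{i−1}, with C_{0} = IV.
P1: D(K, 0xC4) = 0x3A; 0x3A ⊕ 0x79 = 0x43.
P2: D(K, 0xBD) = 0x43; 0x43 ⊕ 0xC4 = 0x87.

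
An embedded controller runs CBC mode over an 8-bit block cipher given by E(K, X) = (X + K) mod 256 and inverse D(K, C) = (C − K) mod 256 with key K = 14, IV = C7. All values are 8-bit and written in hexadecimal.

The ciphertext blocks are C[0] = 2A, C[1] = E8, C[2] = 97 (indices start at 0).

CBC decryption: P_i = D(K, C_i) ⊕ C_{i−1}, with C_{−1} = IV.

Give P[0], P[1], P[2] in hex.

P[0] = D1, P[1] = FE, P[2] = 6B

P[0]: D(K, 2A) = 16; 16 ⊕ C7 = D1.
P[1]: D(K, E8) = D4; D4 ⊕ 2A = FE.
P[2]: D(K, 97) = 83; 83 ⊕ E8 = 6B.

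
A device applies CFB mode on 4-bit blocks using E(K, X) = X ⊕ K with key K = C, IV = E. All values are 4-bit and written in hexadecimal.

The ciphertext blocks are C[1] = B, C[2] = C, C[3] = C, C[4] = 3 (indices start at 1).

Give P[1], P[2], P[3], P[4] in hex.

P[1] = 9, P[2] = B, P[3] = C, P[4] = 3

CFB decryption: P_i = C_i ⊕ E(K, C_{i−1}), with C_{0} = IV.
P[1]: E(K, E) = 2; B ⊕ 2 = 9.
P[2]: E(K, B) = 7; C ⊕ 7 = B.
P[3]: E(K, C) = 0; C ⊕ 0 = C.
P[4]: E(K, C) = 0; 3 ⊕ 0 = 3.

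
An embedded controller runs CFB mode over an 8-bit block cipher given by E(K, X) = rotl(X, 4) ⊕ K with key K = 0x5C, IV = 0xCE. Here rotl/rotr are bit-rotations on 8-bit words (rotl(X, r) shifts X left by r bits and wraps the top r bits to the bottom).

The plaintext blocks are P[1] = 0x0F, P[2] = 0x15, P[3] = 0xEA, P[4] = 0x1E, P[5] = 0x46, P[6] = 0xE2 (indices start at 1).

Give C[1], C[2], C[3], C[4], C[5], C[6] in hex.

CFB encryption: C_i = P_i ⊕ E(K, C_{i−1}), with C_{0} = IV.
C[1]: E(K, 0xCE) = 0xB0; 0x0F ⊕ 0xB0 = 0xBF.
C[2]: E(K, 0xBF) = 0xA7; 0x15 ⊕ 0xA7 = 0xB2.
C[3]: E(K, 0xB2) = 0x77; 0xEA ⊕ 0x77 = 0x9D.
C[4]: E(K, 0x9D) = 0x85; 0x1E ⊕ 0x85 = 0x9B.
C[5]: E(K, 0x9B) = 0xE5; 0x46 ⊕ 0xE5 = 0xA3.
C[6]: E(K, 0xA3) = 0x66; 0xE2 ⊕ 0x66 = 0x84.

C[1] = 0xBF, C[2] = 0xB2, C[3] = 0x9D, C[4] = 0x9B, C[5] = 0xA3, C[6] = 0x84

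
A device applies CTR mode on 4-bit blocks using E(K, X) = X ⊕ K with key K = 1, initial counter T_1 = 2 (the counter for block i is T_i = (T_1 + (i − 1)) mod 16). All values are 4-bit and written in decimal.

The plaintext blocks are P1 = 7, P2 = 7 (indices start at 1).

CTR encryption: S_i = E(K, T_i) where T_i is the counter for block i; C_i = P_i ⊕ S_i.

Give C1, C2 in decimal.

C1: T = 2, S = E(K, T) = 3; 7 ⊕ 3 = 4.
C2: T = 3, S = E(K, T) = 2; 7 ⊕ 2 = 5.

C1 = 4, C2 = 5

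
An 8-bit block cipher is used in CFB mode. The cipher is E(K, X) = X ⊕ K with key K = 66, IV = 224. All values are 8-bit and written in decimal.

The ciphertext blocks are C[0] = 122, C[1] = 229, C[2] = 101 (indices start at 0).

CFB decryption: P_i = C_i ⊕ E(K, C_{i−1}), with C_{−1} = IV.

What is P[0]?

P[0] = 216

P[0]: E(K, 224) = 162; 122 ⊕ 162 = 216.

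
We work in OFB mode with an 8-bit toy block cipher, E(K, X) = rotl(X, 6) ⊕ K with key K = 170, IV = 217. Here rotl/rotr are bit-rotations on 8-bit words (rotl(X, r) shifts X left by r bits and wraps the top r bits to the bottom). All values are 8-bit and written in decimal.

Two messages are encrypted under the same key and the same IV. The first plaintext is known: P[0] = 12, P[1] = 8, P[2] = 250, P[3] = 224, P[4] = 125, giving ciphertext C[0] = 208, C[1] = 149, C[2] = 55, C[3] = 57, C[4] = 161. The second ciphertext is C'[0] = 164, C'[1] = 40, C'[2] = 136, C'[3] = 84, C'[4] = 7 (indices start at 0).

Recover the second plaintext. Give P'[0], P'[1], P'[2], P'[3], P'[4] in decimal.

In OFB with a reused IV, both messages share the same keystream S_i, so C_i ⊕ C'_i = P_i ⊕ P'_i and thus P'_i = P_i ⊕ C_i ⊕ C'_i.
P'[0]: 12 ⊕ 208 ⊕ 164 = 120.
P'[1]: 8 ⊕ 149 ⊕ 40 = 181.
P'[2]: 250 ⊕ 55 ⊕ 136 = 69.
P'[3]: 224 ⊕ 57 ⊕ 84 = 141.
P'[4]: 125 ⊕ 161 ⊕ 7 = 219.

P'[0] = 120, P'[1] = 181, P'[2] = 69, P'[3] = 141, P'[4] = 219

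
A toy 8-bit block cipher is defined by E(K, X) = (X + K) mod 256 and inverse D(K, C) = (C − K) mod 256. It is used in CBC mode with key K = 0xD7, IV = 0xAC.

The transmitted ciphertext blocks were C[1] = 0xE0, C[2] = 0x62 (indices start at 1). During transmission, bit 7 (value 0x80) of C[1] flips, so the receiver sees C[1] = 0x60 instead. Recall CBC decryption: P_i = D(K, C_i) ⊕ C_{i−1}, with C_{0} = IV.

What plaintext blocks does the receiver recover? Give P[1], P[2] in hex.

Only C[1] changed, to 0x60. In CBC, a change in C_i garbles P_i and flips the same bit in P_{i+1}. Decrypting the received ciphertext:
P[1]: D(K, 0x60) = 0x89; 0x89 ⊕ 0xAC = 0x25.
P[2]: D(K, 0x62) = 0x8B; 0x8B ⊕ 0x60 = 0xEB.
Blocks that differ from the original plaintext: P[1], P[2].

P[1] = 0x25, P[2] = 0xEB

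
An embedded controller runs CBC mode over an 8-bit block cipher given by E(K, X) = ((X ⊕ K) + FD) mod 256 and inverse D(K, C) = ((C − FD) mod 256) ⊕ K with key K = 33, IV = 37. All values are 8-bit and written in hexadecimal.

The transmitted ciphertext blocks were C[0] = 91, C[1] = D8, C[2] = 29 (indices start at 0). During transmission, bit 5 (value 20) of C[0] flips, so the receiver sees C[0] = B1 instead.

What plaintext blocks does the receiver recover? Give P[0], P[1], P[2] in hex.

P[0] = B0, P[1] = 59, P[2] = C7

CBC decryption: P_i = D(K, C_i) ⊕ C_{i−1}, with C_{−1} = IV.
Only C[0] changed, to B1. In CBC, a change in C_i garbles P_i and flips the same bit in P_{i+1}. Decrypting the received ciphertext:
P[0]: D(K, B1) = 87; 87 ⊕ 37 = B0.
P[1]: D(K, D8) = E8; E8 ⊕ B1 = 59.
P[2]: D(K, 29) = 1F; 1F ⊕ D8 = C7.
Blocks that differ from the original plaintext: P[0], P[1].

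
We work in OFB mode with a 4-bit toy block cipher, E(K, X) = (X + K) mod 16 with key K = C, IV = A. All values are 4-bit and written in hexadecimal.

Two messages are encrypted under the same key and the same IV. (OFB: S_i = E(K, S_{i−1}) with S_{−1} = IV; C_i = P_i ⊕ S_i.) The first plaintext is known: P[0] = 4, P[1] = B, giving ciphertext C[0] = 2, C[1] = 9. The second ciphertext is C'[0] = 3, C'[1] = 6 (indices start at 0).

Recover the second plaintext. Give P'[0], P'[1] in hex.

In OFB with a reused IV, both messages share the same keystream S_i, so C_i ⊕ C'_i = P_i ⊕ P'_i and thus P'_i = P_i ⊕ C_i ⊕ C'_i.
P'[0]: 4 ⊕ 2 ⊕ 3 = 5.
P'[1]: B ⊕ 9 ⊕ 6 = 4.

P'[0] = 5, P'[1] = 4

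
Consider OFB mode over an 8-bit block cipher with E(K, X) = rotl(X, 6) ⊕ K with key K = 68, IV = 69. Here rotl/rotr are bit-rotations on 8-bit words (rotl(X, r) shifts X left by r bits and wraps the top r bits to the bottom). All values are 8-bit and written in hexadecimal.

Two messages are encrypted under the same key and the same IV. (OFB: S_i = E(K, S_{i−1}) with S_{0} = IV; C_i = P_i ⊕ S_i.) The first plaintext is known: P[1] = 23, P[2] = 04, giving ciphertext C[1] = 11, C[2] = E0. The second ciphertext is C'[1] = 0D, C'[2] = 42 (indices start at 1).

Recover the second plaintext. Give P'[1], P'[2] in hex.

In OFB with a reused IV, both messages share the same keystream S_i, so C_i ⊕ C'_i = P_i ⊕ P'_i and thus P'_i = P_i ⊕ C_i ⊕ C'_i.
P'[1]: 23 ⊕ 11 ⊕ 0D = 3F.
P'[2]: 04 ⊕ E0 ⊕ 42 = A6.

P'[1] = 3F, P'[2] = A6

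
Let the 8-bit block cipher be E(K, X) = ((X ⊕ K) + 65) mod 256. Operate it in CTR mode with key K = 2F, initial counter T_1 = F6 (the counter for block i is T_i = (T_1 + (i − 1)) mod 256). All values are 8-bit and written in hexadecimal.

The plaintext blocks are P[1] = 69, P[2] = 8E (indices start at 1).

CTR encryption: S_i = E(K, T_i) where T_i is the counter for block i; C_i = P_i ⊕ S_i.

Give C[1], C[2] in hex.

C[1] = 57, C[2] = B3

C[1]: T = F6, S = E(K, T) = 3E; 69 ⊕ 3E = 57.
C[2]: T = F7, S = E(K, T) = 3D; 8E ⊕ 3D = B3.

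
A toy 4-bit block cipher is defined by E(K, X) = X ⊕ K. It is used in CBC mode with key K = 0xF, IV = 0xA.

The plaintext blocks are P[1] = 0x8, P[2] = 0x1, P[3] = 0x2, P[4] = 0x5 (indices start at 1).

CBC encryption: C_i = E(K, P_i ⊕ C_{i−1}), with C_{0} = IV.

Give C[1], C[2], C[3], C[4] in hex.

C[1]: P[1] ⊕ 0xA = 0x2; E(K, 0x2) = 0xD.
C[2]: P[2] ⊕ 0xD = 0xC; E(K, 0xC) = 0x3.
C[3]: P[3] ⊕ 0x3 = 0x1; E(K, 0x1) = 0xE.
C[4]: P[4] ⊕ 0xE = 0xB; E(K, 0xB) = 0x4.

C[1] = 0xD, C[2] = 0x3, C[3] = 0xE, C[4] = 0x4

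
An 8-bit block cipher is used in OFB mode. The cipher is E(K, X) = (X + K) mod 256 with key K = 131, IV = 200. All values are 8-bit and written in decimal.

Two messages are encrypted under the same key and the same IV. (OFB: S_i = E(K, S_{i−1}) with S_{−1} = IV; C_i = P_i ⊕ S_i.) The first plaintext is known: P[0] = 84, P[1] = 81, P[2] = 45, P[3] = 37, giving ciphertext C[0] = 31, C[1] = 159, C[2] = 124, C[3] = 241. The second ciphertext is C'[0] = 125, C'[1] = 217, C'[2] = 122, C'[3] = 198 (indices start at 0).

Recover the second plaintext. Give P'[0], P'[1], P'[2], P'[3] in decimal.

In OFB with a reused IV, both messages share the same keystream S_i, so C_i ⊕ C'_i = P_i ⊕ P'_i and thus P'_i = P_i ⊕ C_i ⊕ C'_i.
P'[0]: 84 ⊕ 31 ⊕ 125 = 54.
P'[1]: 81 ⊕ 159 ⊕ 217 = 23.
P'[2]: 45 ⊕ 124 ⊕ 122 = 43.
P'[3]: 37 ⊕ 241 ⊕ 198 = 18.

P'[0] = 54, P'[1] = 23, P'[2] = 43, P'[3] = 18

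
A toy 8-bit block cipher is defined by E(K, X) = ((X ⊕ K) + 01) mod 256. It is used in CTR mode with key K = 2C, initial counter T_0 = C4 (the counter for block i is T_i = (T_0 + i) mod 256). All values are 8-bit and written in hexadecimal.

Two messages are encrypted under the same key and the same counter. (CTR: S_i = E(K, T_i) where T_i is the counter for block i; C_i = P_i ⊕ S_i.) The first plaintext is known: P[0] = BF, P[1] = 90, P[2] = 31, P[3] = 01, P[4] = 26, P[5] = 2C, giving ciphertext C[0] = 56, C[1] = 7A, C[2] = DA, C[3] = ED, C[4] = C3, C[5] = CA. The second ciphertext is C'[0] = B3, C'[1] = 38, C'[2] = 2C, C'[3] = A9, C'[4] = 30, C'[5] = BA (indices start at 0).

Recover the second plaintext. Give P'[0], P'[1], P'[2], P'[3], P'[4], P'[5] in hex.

P'[0] = 5A, P'[1] = D2, P'[2] = C7, P'[3] = 45, P'[4] = D5, P'[5] = 5C

In CTR with a reused counter, both messages share the same keystream S_i, so C_i ⊕ C'_i = P_i ⊕ P'_i and thus P'_i = P_i ⊕ C_i ⊕ C'_i.
P'[0]: BF ⊕ 56 ⊕ B3 = 5A.
P'[1]: 90 ⊕ 7A ⊕ 38 = D2.
P'[2]: 31 ⊕ DA ⊕ 2C = C7.
P'[3]: 01 ⊕ ED ⊕ A9 = 45.
P'[4]: 26 ⊕ C3 ⊕ 30 = D5.
P'[5]: 2C ⊕ CA ⊕ BA = 5C.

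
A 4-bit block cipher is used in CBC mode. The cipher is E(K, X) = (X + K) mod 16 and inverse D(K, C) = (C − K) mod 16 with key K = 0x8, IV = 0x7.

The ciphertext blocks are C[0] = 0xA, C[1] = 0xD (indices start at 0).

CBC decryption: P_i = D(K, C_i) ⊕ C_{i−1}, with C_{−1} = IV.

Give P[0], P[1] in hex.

P[0]: D(K, 0xA) = 0x2; 0x2 ⊕ 0x7 = 0x5.
P[1]: D(K, 0xD) = 0x5; 0x5 ⊕ 0xA = 0xF.

P[0] = 0x5, P[1] = 0xF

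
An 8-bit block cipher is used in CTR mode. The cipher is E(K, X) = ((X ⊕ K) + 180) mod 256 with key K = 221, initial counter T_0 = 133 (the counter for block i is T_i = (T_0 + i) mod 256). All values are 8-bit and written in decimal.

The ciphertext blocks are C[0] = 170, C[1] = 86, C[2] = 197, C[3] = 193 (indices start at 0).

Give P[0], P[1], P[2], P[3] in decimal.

P[0] = 166, P[1] = 89, P[2] = 203, P[3] = 200

CTR decryption: S_i = E(K, T_i) where T_i is the counter for block i; P_i = C_i ⊕ S_i.
P[0]: T = 133, S = E(K, T) = 12; 170 ⊕ 12 = 166.
P[1]: T = 134, S = E(K, T) = 15; 86 ⊕ 15 = 89.
P[2]: T = 135, S = E(K, T) = 14; 197 ⊕ 14 = 203.
P[3]: T = 136, S = E(K, T) = 9; 193 ⊕ 9 = 200.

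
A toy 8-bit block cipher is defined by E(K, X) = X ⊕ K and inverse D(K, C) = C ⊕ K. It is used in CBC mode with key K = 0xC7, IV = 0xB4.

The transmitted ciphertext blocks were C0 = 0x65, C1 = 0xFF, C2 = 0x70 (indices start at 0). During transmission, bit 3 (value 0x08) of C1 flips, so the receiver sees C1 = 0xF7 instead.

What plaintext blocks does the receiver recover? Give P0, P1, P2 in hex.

CBC decryption: P_i = D(K, C_i) ⊕ C_{i−1}, with C_{−1} = IV.
Only C1 changed, to 0xF7. In CBC, a change in C_i garbles P_i and flips the same bit in P_{i+1}. Decrypting the received ciphertext:
P0: D(K, 0x65) = 0xA2; 0xA2 ⊕ 0xB4 = 0x16.
P1: D(K, 0xF7) = 0x30; 0x30 ⊕ 0x65 = 0x55.
P2: D(K, 0x70) = 0xB7; 0xB7 ⊕ 0xF7 = 0x40.
Blocks that differ from the original plaintext: P1, P2.

P0 = 0x16, P1 = 0x55, P2 = 0x40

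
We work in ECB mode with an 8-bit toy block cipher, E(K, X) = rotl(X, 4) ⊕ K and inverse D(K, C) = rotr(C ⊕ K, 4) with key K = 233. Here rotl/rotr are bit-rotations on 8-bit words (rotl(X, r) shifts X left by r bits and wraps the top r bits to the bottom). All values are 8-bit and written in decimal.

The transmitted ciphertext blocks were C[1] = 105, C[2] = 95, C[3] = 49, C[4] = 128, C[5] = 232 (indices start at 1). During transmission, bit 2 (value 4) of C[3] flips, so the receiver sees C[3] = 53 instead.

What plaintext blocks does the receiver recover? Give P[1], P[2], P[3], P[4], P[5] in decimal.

ECB decryption: P_i = D(K, C_i).
Only C[3] changed, to 53. In ECB, a change in C_i affects only P_i. Decrypting the received ciphertext:
P[1]: D(K, 105) = 8.
P[2]: D(K, 95) = 107.
P[3]: D(K, 53) = 205.
P[4]: D(K, 128) = 150.
P[5]: D(K, 232) = 16.
Blocks that differ from the original plaintext: P[3].

P[1] = 8, P[2] = 107, P[3] = 205, P[4] = 150, P[5] = 16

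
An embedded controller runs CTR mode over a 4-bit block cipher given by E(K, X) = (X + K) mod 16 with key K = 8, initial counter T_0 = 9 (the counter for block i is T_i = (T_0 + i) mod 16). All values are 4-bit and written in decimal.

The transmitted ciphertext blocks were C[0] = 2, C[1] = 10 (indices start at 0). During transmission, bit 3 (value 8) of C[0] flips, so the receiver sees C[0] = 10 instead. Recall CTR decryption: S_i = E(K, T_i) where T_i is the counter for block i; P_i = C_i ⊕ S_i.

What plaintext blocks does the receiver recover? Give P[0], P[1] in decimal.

P[0] = 11, P[1] = 8

Only C[0] changed, to 10. In CTR, a change in C_i flips the same bit in P_i only; the keystream is unaffected. Decrypting the received ciphertext:
P[0]: T = 9, S = E(K, T) = 1; 10 ⊕ 1 = 11.
P[1]: T = 10, S = E(K, T) = 2; 10 ⊕ 2 = 8.
Blocks that differ from the original plaintext: P[0].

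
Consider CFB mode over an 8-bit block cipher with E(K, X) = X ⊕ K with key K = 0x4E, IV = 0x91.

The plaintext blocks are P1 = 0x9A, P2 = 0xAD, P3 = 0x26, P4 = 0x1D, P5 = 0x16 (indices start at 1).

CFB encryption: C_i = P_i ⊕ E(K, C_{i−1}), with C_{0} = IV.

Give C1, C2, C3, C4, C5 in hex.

C1 = 0x45, C2 = 0xA6, C3 = 0xCE, C4 = 0x9D, C5 = 0xC5

C1: E(K, 0x91) = 0xDF; 0x9A ⊕ 0xDF = 0x45.
C2: E(K, 0x45) = 0x0B; 0xAD ⊕ 0x0B = 0xA6.
C3: E(K, 0xA6) = 0xE8; 0x26 ⊕ 0xE8 = 0xCE.
C4: E(K, 0xCE) = 0x80; 0x1D ⊕ 0x80 = 0x9D.
C5: E(K, 0x9D) = 0xD3; 0x16 ⊕ 0xD3 = 0xC5.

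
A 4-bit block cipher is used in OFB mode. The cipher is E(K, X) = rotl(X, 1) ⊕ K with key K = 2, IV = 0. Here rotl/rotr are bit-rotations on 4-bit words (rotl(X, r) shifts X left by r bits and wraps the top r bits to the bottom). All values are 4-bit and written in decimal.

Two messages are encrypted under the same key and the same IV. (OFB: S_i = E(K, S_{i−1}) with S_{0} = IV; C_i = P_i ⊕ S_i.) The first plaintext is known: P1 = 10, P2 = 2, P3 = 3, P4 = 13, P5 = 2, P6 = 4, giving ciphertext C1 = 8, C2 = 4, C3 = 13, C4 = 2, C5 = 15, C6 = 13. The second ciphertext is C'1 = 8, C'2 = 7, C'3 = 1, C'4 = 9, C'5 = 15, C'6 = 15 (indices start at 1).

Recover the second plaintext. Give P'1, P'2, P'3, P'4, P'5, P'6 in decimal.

P'1 = 10, P'2 = 1, P'3 = 15, P'4 = 6, P'5 = 2, P'6 = 6

In OFB with a reused IV, both messages share the same keystream S_i, so C_i ⊕ C'_i = P_i ⊕ P'_i and thus P'_i = P_i ⊕ C_i ⊕ C'_i.
P'1: 10 ⊕ 8 ⊕ 8 = 10.
P'2: 2 ⊕ 4 ⊕ 7 = 1.
P'3: 3 ⊕ 13 ⊕ 1 = 15.
P'4: 13 ⊕ 2 ⊕ 9 = 6.
P'5: 2 ⊕ 15 ⊕ 15 = 2.
P'6: 4 ⊕ 13 ⊕ 15 = 6.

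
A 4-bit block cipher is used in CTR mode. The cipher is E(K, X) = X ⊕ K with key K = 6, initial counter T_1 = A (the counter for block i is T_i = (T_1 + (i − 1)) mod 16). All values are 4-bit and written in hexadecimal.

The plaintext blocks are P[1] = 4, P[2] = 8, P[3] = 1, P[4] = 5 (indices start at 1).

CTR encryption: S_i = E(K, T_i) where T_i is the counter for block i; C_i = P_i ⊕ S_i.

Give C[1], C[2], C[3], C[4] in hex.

C[1] = 8, C[2] = 5, C[3] = B, C[4] = E

C[1]: T = A, S = E(K, T) = C; 4 ⊕ C = 8.
C[2]: T = B, S = E(K, T) = D; 8 ⊕ D = 5.
C[3]: T = C, S = E(K, T) = A; 1 ⊕ A = B.
C[4]: T = D, S = E(K, T) = B; 5 ⊕ B = E.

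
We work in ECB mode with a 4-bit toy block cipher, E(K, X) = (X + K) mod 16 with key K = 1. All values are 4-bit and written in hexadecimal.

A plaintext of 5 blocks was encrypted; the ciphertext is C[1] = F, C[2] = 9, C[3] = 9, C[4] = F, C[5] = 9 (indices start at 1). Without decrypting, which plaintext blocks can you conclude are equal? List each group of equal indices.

ECB encrypts each block independently with the same key, so equal ciphertext blocks imply equal plaintext blocks.
C[1] = C[4] = F, so P[1] = P[4].
C[2] = C[3] = C[5] = 9, so P[2] = P[3] = P[5].

P[1] = P[4]; P[2] = P[3] = P[5]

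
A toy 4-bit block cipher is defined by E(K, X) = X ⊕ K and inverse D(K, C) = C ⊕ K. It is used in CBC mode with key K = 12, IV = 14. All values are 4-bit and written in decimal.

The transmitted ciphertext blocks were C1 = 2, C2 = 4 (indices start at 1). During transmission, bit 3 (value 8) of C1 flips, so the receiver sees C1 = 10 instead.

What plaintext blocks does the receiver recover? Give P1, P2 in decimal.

CBC decryption: P_i = D(K, C_i) ⊕ C_{i−1}, with C_{0} = IV.
Only C1 changed, to 10. In CBC, a change in C_i garbles P_i and flips the same bit in P_{i+1}. Decrypting the received ciphertext:
P1: D(K, 10) = 6; 6 ⊕ 14 = 8.
P2: D(K, 4) = 8; 8 ⊕ 10 = 2.
Blocks that differ from the original plaintext: P1, P2.

P1 = 8, P2 = 2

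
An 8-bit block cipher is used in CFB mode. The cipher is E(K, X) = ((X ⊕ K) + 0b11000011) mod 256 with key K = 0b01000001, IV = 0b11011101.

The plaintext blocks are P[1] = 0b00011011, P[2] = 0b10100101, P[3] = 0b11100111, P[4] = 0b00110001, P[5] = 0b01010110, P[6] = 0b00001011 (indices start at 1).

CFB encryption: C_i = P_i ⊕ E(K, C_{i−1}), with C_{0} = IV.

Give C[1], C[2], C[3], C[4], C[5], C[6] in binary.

C[1] = 0b01000100, C[2] = 0b01101101, C[3] = 0b00001000, C[4] = 0b00111101, C[5] = 0b01101001, C[6] = 0b11100000

C[1]: E(K, 0b11011101) = 0b01011111; 0b00011011 ⊕ 0b01011111 = 0b01000100.
C[2]: E(K, 0b01000100) = 0b11001000; 0b10100101 ⊕ 0b11001000 = 0b01101101.
C[3]: E(K, 0b01101101) = 0b11101111; 0b11100111 ⊕ 0b11101111 = 0b00001000.
C[4]: E(K, 0b00001000) = 0b00001100; 0b00110001 ⊕ 0b00001100 = 0b00111101.
C[5]: E(K, 0b00111101) = 0b00111111; 0b01010110 ⊕ 0b00111111 = 0b01101001.
C[6]: E(K, 0b01101001) = 0b11101011; 0b00001011 ⊕ 0b11101011 = 0b11100000.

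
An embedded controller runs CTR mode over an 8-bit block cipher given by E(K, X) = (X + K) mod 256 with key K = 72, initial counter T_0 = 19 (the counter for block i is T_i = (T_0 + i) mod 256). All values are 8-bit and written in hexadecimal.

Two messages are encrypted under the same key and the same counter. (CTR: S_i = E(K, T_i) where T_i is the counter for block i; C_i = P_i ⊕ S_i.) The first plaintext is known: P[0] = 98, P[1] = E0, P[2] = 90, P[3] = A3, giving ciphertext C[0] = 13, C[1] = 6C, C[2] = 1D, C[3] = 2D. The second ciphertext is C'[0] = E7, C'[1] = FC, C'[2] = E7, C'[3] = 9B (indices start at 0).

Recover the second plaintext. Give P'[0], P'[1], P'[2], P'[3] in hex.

In CTR with a reused counter, both messages share the same keystream S_i, so C_i ⊕ C'_i = P_i ⊕ P'_i and thus P'_i = P_i ⊕ C_i ⊕ C'_i.
P'[0]: 98 ⊕ 13 ⊕ E7 = 6C.
P'[1]: E0 ⊕ 6C ⊕ FC = 70.
P'[2]: 90 ⊕ 1D ⊕ E7 = 6A.
P'[3]: A3 ⊕ 2D ⊕ 9B = 15.

P'[0] = 6C, P'[1] = 70, P'[2] = 6A, P'[3] = 15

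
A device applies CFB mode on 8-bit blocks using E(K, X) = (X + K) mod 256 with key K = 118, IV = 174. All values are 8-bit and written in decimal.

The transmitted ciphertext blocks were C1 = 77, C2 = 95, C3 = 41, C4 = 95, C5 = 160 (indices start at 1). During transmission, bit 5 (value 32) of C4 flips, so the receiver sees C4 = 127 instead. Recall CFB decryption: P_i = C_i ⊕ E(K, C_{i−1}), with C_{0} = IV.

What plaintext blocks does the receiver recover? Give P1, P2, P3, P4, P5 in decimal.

P1 = 105, P2 = 156, P3 = 252, P4 = 224, P5 = 85

Only C4 changed, to 127. In CFB, a change in C_i flips the same bit in P_i and garbles P_{i+1}. Decrypting the received ciphertext:
P1: E(K, 174) = 36; 77 ⊕ 36 = 105.
P2: E(K, 77) = 195; 95 ⊕ 195 = 156.
P3: E(K, 95) = 213; 41 ⊕ 213 = 252.
P4: E(K, 41) = 159; 127 ⊕ 159 = 224.
P5: E(K, 127) = 245; 160 ⊕ 245 = 85.
Blocks that differ from the original plaintext: P4, P5.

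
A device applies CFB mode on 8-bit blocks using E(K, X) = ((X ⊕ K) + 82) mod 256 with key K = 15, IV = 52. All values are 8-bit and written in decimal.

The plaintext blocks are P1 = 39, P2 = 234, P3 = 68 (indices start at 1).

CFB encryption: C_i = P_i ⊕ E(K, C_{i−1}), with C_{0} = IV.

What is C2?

C1: E(K, 52) = 141; 39 ⊕ 141 = 170.
C2: E(K, 170) = 247; 234 ⊕ 247 = 29.

C2 = 29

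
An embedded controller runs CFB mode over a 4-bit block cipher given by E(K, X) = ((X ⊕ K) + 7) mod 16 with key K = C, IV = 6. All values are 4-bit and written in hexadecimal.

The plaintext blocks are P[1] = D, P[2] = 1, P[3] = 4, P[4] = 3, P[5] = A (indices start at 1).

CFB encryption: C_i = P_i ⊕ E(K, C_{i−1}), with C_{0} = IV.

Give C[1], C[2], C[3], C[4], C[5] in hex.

C[1] = C, C[2] = 6, C[3] = 5, C[4] = 3, C[5] = C

C[1]: E(K, 6) = 1; D ⊕ 1 = C.
C[2]: E(K, C) = 7; 1 ⊕ 7 = 6.
C[3]: E(K, 6) = 1; 4 ⊕ 1 = 5.
C[4]: E(K, 5) = 0; 3 ⊕ 0 = 3.
C[5]: E(K, 3) = 6; A ⊕ 6 = C.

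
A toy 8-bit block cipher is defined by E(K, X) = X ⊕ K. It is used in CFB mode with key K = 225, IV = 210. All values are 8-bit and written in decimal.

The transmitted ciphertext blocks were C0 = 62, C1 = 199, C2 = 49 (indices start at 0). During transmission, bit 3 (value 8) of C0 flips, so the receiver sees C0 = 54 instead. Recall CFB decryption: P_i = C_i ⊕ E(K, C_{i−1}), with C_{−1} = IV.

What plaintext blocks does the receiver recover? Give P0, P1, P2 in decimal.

P0 = 5, P1 = 16, P2 = 23

Only C0 changed, to 54. In CFB, a change in C_i flips the same bit in P_i and garbles P_{i+1}. Decrypting the received ciphertext:
P0: E(K, 210) = 51; 54 ⊕ 51 = 5.
P1: E(K, 54) = 215; 199 ⊕ 215 = 16.
P2: E(K, 199) = 38; 49 ⊕ 38 = 23.
Blocks that differ from the original plaintext: P0, P1.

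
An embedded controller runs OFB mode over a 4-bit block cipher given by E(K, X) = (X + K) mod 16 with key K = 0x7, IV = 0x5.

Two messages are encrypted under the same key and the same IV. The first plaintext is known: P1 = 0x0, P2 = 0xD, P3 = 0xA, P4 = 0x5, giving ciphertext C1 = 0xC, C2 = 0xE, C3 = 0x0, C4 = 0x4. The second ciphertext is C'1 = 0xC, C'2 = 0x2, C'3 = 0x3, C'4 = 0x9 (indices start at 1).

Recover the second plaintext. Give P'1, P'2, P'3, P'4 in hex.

In OFB with a reused IV, both messages share the same keystream S_i, so C_i ⊕ C'_i = P_i ⊕ P'_i and thus P'_i = P_i ⊕ C_i ⊕ C'_i.
P'1: 0x0 ⊕ 0xC ⊕ 0xC = 0x0.
P'2: 0xD ⊕ 0xE ⊕ 0x2 = 0x1.
P'3: 0xA ⊕ 0x0 ⊕ 0x3 = 0x9.
P'4: 0x5 ⊕ 0x4 ⊕ 0x9 = 0x8.

P'1 = 0x0, P'2 = 0x1, P'3 = 0x9, P'4 = 0x8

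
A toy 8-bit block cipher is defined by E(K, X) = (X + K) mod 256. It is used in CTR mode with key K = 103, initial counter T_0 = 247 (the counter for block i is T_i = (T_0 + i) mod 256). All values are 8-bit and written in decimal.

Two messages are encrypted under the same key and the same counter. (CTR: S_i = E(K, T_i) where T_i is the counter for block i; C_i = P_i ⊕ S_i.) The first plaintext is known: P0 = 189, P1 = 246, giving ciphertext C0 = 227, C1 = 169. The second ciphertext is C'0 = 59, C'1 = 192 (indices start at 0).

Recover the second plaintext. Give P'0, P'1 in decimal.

P'0 = 101, P'1 = 159

In CTR with a reused counter, both messages share the same keystream S_i, so C_i ⊕ C'_i = P_i ⊕ P'_i and thus P'_i = P_i ⊕ C_i ⊕ C'_i.
P'0: 189 ⊕ 227 ⊕ 59 = 101.
P'1: 246 ⊕ 169 ⊕ 192 = 159.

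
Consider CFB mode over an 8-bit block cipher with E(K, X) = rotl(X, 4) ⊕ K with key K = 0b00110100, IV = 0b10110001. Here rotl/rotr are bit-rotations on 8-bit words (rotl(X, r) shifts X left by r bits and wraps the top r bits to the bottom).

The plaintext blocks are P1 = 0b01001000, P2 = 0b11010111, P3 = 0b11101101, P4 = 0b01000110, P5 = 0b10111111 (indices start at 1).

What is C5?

C5 = 0b00101100

CFB encryption: C_i = P_i ⊕ E(K, C_{i−1}), with C_{0} = IV.
C1: E(K, 0b10110001) = 0b00101111; 0b01001000 ⊕ 0b00101111 = 0b01100111.
C2: E(K, 0b01100111) = 0b01000010; 0b11010111 ⊕ 0b01000010 = 0b10010101.
C3: E(K, 0b10010101) = 0b01101101; 0b11101101 ⊕ 0b01101101 = 0b10000000.
C4: E(K, 0b10000000) = 0b00111100; 0b01000110 ⊕ 0b00111100 = 0b01111010.
C5: E(K, 0b01111010) = 0b10010011; 0b10111111 ⊕ 0b10010011 = 0b00101100.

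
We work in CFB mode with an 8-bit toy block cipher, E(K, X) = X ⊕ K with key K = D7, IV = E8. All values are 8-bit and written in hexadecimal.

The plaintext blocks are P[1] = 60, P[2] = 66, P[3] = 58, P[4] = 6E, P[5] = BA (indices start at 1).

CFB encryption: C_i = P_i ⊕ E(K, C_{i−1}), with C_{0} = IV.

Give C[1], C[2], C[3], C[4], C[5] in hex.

C[1] = 5F, C[2] = EE, C[3] = 61, C[4] = D8, C[5] = B5

C[1]: E(K, E8) = 3F; 60 ⊕ 3F = 5F.
C[2]: E(K, 5F) = 88; 66 ⊕ 88 = EE.
C[3]: E(K, EE) = 39; 58 ⊕ 39 = 61.
C[4]: E(K, 61) = B6; 6E ⊕ B6 = D8.
C[5]: E(K, D8) = 0F; BA ⊕ 0F = B5.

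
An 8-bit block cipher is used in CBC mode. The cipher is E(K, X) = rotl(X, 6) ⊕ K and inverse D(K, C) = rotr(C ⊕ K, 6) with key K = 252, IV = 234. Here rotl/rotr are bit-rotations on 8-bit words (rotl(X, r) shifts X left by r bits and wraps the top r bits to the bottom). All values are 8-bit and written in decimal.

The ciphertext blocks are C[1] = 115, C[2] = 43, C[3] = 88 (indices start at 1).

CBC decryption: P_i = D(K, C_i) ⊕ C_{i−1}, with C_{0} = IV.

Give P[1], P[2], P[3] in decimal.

P[1]: D(K, 115) = 62; 62 ⊕ 234 = 212.
P[2]: D(K, 43) = 95; 95 ⊕ 115 = 44.
P[3]: D(K, 88) = 146; 146 ⊕ 43 = 185.

P[1] = 212, P[2] = 44, P[3] = 185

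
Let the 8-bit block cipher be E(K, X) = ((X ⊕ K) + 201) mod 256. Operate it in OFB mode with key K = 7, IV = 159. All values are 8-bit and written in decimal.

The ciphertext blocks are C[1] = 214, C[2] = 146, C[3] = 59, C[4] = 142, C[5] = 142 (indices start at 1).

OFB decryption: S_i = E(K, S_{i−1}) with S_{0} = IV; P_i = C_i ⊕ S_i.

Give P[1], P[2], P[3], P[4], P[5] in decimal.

P[1] = 183, P[2] = 189, P[3] = 202, P[4] = 49, P[5] = 15

P[1]: S = E(K, 159) = 97; 214 ⊕ 97 = 183.
P[2]: S = E(K, 97) = 47; 146 ⊕ 47 = 189.
P[3]: S = E(K, 47) = 241; 59 ⊕ 241 = 202.
P[4]: S = E(K, 241) = 191; 142 ⊕ 191 = 49.
P[5]: S = E(K, 191) = 129; 142 ⊕ 129 = 15.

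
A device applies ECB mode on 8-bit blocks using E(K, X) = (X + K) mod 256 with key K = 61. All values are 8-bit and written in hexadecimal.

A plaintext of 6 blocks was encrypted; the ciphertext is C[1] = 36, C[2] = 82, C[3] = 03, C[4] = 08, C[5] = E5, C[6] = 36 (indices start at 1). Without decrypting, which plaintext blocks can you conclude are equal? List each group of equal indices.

P[1] = P[6]

ECB encrypts each block independently with the same key, so equal ciphertext blocks imply equal plaintext blocks.
C[1] = C[6] = 36, so P[1] = P[6].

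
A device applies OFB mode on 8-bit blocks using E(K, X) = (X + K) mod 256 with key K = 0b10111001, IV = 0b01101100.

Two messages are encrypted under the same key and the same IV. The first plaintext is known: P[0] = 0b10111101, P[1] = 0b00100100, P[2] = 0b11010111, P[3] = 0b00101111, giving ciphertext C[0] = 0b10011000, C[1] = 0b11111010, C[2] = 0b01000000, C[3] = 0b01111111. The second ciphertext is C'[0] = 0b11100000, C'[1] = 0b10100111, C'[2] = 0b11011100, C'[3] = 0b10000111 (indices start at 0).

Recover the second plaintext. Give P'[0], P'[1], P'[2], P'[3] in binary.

P'[0] = 0b11000101, P'[1] = 0b01111001, P'[2] = 0b01001011, P'[3] = 0b11010111

In OFB with a reused IV, both messages share the same keystream S_i, so C_i ⊕ C'_i = P_i ⊕ P'_i and thus P'_i = P_i ⊕ C_i ⊕ C'_i.
P'[0]: 0b10111101 ⊕ 0b10011000 ⊕ 0b11100000 = 0b11000101.
P'[1]: 0b00100100 ⊕ 0b11111010 ⊕ 0b10100111 = 0b01111001.
P'[2]: 0b11010111 ⊕ 0b01000000 ⊕ 0b11011100 = 0b01001011.
P'[3]: 0b00101111 ⊕ 0b01111111 ⊕ 0b10000111 = 0b11010111.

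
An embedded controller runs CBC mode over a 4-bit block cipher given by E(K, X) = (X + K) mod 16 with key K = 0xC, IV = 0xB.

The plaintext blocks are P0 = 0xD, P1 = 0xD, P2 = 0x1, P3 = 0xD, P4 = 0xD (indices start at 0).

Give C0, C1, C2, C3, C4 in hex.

CBC encryption: C_i = E(K, P_i ⊕ C_{i−1}), with C_{−1} = IV.
C0: P0 ⊕ 0xB = 0x6; E(K, 0x6) = 0x2.
C1: P1 ⊕ 0x2 = 0xF; E(K, 0xF) = 0xB.
C2: P2 ⊕ 0xB = 0xA; E(K, 0xA) = 0x6.
C3: P3 ⊕ 0x6 = 0xB; E(K, 0xB) = 0x7.
C4: P4 ⊕ 0x7 = 0xA; E(K, 0xA) = 0x6.

C0 = 0x2, C1 = 0xB, C2 = 0x6, C3 = 0x7, C4 = 0x6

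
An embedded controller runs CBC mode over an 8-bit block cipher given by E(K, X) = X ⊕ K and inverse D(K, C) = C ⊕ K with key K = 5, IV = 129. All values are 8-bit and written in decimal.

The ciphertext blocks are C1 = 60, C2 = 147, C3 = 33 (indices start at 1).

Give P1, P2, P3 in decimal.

P1 = 184, P2 = 170, P3 = 183

CBC decryption: P_i = D(K, C_i) ⊕ C_{i−1}, with C_{0} = IV.
P1: D(K, 60) = 57; 57 ⊕ 129 = 184.
P2: D(K, 147) = 150; 150 ⊕ 60 = 170.
P3: D(K, 33) = 36; 36 ⊕ 147 = 183.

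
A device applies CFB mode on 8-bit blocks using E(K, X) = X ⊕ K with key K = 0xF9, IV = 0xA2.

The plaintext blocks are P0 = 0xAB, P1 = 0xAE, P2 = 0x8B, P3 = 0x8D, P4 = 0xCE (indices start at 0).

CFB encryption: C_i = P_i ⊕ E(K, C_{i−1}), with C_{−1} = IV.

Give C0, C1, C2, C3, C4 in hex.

C0: E(K, 0xA2) = 0x5B; 0xAB ⊕ 0x5B = 0xF0.
C1: E(K, 0xF0) = 0x09; 0xAE ⊕ 0x09 = 0xA7.
C2: E(K, 0xA7) = 0x5E; 0x8B ⊕ 0x5E = 0xD5.
C3: E(K, 0xD5) = 0x2C; 0x8D ⊕ 0x2C = 0xA1.
C4: E(K, 0xA1) = 0x58; 0xCE ⊕ 0x58 = 0x96.

C0 = 0xF0, C1 = 0xA7, C2 = 0xD5, C3 = 0xA1, C4 = 0x96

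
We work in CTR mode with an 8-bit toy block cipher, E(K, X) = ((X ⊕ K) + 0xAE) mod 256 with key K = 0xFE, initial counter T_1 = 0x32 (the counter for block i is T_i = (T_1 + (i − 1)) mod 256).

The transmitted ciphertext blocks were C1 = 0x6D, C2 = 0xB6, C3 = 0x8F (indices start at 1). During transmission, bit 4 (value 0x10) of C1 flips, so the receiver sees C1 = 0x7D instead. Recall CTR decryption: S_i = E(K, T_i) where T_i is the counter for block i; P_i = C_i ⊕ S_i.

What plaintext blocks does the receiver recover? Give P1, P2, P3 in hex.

P1 = 0x07, P2 = 0xCD, P3 = 0xF7

Only C1 changed, to 0x7D. In CTR, a change in C_i flips the same bit in P_i only; the keystream is unaffected. Decrypting the received ciphertext:
P1: T = 0x32, S = E(K, T) = 0x7A; 0x7D ⊕ 0x7A = 0x07.
P2: T = 0x33, S = E(K, T) = 0x7B; 0xB6 ⊕ 0x7B = 0xCD.
P3: T = 0x34, S = E(K, T) = 0x78; 0x8F ⊕ 0x78 = 0xF7.
Blocks that differ from the original plaintext: P1.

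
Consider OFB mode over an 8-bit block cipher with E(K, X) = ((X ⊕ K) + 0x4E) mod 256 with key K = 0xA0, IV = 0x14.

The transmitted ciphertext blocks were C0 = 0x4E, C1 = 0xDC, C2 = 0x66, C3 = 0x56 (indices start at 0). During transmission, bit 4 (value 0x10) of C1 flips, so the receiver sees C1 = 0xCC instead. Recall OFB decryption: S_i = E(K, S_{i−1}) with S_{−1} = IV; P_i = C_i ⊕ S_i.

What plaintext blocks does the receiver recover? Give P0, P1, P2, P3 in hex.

P0 = 0x4C, P1 = 0x3C, P2 = 0xF8, P3 = 0xDA

Only C1 changed, to 0xCC. In OFB, a change in C_i flips the same bit in P_i only; the keystream is unaffected. Decrypting the received ciphertext:
P0: S = E(K, 0x14) = 0x02; 0x4E ⊕ 0x02 = 0x4C.
P1: S = E(K, 0x02) = 0xF0; 0xCC ⊕ 0xF0 = 0x3C.
P2: S = E(K, 0xF0) = 0x9E; 0x66 ⊕ 0x9E = 0xF8.
P3: S = E(K, 0x9E) = 0x8C; 0x56 ⊕ 0x8C = 0xDA.
Blocks that differ from the original plaintext: P1.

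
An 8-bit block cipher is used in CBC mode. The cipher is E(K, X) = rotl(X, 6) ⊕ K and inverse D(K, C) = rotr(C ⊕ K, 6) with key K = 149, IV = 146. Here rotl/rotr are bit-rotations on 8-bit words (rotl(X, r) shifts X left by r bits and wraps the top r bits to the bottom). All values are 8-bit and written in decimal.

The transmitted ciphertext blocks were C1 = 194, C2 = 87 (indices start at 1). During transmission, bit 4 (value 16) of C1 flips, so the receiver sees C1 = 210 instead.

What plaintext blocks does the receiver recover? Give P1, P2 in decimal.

CBC decryption: P_i = D(K, C_i) ⊕ C_{i−1}, with C_{0} = IV.
Only C1 changed, to 210. In CBC, a change in C_i garbles P_i and flips the same bit in P_{i+1}. Decrypting the received ciphertext:
P1: D(K, 210) = 29; 29 ⊕ 146 = 143.
P2: D(K, 87) = 11; 11 ⊕ 210 = 217.
Blocks that differ from the original plaintext: P1, P2.

P1 = 143, P2 = 217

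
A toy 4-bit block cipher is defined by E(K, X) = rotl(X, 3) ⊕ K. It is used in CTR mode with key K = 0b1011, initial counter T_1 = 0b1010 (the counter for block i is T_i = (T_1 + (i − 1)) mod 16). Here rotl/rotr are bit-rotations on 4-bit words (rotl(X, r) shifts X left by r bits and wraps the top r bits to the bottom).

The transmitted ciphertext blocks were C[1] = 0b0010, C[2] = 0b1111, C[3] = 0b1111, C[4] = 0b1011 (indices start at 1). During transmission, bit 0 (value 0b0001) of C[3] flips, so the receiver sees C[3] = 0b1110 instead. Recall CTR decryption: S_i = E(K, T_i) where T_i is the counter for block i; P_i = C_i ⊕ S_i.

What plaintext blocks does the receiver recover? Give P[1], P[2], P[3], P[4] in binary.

Only C[3] changed, to 0b1110. In CTR, a change in C_i flips the same bit in P_i only; the keystream is unaffected. Decrypting the received ciphertext:
P[1]: T = 0b1010, S = E(K, T) = 0b1110; 0b0010 ⊕ 0b1110 = 0b1100.
P[2]: T = 0b1011, S = E(K, T) = 0b0110; 0b1111 ⊕ 0b0110 = 0b1001.
P[3]: T = 0b1100, S = E(K, T) = 0b1101; 0b1110 ⊕ 0b1101 = 0b0011.
P[4]: T = 0b1101, S = E(K, T) = 0b0101; 0b1011 ⊕ 0b0101 = 0b1110.
Blocks that differ from the original plaintext: P[3].

P[1] = 0b1100, P[2] = 0b1001, P[3] = 0b0011, P[4] = 0b1110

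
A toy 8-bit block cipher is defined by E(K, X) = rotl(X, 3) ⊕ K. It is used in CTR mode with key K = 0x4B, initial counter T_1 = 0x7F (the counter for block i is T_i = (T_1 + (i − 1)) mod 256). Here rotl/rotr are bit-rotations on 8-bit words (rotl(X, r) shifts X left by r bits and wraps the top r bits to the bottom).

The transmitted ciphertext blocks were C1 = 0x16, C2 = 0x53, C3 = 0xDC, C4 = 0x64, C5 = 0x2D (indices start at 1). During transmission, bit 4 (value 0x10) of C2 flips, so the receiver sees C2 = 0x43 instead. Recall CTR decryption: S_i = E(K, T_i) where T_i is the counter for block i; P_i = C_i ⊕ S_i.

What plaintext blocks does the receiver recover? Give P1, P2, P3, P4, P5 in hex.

P1 = 0xA6, P2 = 0x0C, P3 = 0x9B, P4 = 0x3B, P5 = 0x7A

Only C2 changed, to 0x43. In CTR, a change in C_i flips the same bit in P_i only; the keystream is unaffected. Decrypting the received ciphertext:
P1: T = 0x7F, S = E(K, T) = 0xB0; 0x16 ⊕ 0xB0 = 0xA6.
P2: T = 0x80, S = E(K, T) = 0x4F; 0x43 ⊕ 0x4F = 0x0C.
P3: T = 0x81, S = E(K, T) = 0x47; 0xDC ⊕ 0x47 = 0x9B.
P4: T = 0x82, S = E(K, T) = 0x5F; 0x64 ⊕ 0x5F = 0x3B.
P5: T = 0x83, S = E(K, T) = 0x57; 0x2D ⊕ 0x57 = 0x7A.
Blocks that differ from the original plaintext: P2.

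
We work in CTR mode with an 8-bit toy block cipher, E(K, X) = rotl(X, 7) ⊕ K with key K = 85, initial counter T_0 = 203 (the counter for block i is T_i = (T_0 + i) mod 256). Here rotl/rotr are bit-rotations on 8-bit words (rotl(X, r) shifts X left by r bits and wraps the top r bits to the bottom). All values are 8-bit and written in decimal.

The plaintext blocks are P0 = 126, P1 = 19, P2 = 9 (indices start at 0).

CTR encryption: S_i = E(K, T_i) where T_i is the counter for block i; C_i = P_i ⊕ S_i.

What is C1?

C1 = 32

C0: T = 203, S = E(K, T) = 176; 126 ⊕ 176 = 206.
C1: T = 204, S = E(K, T) = 51; 19 ⊕ 51 = 32.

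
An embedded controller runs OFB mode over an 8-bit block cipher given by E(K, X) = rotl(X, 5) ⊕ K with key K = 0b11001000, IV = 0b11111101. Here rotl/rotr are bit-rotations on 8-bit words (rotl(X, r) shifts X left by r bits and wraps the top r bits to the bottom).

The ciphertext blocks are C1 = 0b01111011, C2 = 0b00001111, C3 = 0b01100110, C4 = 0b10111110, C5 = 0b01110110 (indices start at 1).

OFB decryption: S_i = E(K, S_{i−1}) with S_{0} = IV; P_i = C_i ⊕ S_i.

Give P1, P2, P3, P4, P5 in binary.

P1 = 0b00001100, P2 = 0b00101001, P3 = 0b01101010, P4 = 0b11110111, P5 = 0b10010111

P1: S = E(K, 0b11111101) = 0b01110111; 0b01111011 ⊕ 0b01110111 = 0b00001100.
P2: S = E(K, 0b01110111) = 0b00100110; 0b00001111 ⊕ 0b00100110 = 0b00101001.
P3: S = E(K, 0b00100110) = 0b00001100; 0b01100110 ⊕ 0b00001100 = 0b01101010.
P4: S = E(K, 0b00001100) = 0b01001001; 0b10111110 ⊕ 0b01001001 = 0b11110111.
P5: S = E(K, 0b01001001) = 0b11100001; 0b01110110 ⊕ 0b11100001 = 0b10010111.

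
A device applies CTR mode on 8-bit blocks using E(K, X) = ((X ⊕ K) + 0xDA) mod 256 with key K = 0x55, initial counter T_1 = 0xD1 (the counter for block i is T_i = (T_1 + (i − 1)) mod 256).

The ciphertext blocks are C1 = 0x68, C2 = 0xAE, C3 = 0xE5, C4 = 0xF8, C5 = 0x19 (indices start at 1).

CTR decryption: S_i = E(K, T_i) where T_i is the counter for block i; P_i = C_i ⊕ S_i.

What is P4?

P4 = 0xA3

P4: T = 0xD4, S = E(K, T) = 0x5B; 0xF8 ⊕ 0x5B = 0xA3.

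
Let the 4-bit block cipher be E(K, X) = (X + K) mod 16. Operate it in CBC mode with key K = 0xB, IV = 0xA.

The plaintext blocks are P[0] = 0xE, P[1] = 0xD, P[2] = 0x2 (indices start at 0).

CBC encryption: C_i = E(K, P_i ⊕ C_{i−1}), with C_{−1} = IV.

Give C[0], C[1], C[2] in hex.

C[0] = 0xF, C[1] = 0xD, C[2] = 0xA

C[0]: P[0] ⊕ 0xA = 0x4; E(K, 0x4) = 0xF.
C[1]: P[1] ⊕ 0xF = 0x2; E(K, 0x2) = 0xD.
C[2]: P[2] ⊕ 0xD = 0xF; E(K, 0xF) = 0xA.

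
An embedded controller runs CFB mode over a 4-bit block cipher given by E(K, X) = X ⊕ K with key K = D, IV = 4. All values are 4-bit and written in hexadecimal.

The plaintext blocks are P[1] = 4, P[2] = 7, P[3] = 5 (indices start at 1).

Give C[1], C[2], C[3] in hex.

C[1] = D, C[2] = 7, C[3] = F

CFB encryption: C_i = P_i ⊕ E(K, C_{i−1}), with C_{0} = IV.
C[1]: E(K, 4) = 9; 4 ⊕ 9 = D.
C[2]: E(K, D) = 0; 7 ⊕ 0 = 7.
C[3]: E(K, 7) = A; 5 ⊕ A = F.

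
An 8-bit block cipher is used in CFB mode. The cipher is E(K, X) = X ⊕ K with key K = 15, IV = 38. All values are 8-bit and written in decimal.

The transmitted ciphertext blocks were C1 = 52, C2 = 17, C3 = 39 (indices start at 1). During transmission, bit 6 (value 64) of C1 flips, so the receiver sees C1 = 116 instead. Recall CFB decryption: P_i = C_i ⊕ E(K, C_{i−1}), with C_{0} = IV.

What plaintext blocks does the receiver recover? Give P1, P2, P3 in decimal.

Only C1 changed, to 116. In CFB, a change in C_i flips the same bit in P_i and garbles P_{i+1}. Decrypting the received ciphertext:
P1: E(K, 38) = 41; 116 ⊕ 41 = 93.
P2: E(K, 116) = 123; 17 ⊕ 123 = 106.
P3: E(K, 17) = 30; 39 ⊕ 30 = 57.
Blocks that differ from the original plaintext: P1, P2.

P1 = 93, P2 = 106, P3 = 57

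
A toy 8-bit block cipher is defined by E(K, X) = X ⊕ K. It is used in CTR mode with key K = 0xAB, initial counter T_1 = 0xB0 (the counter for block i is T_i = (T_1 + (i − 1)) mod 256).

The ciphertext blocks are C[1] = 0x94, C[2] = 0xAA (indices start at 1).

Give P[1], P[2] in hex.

CTR decryption: S_i = E(K, T_i) where T_i is the counter for block i; P_i = C_i ⊕ S_i.
P[1]: T = 0xB0, S = E(K, T) = 0x1B; 0x94 ⊕ 0x1B = 0x8F.
P[2]: T = 0xB1, S = E(K, T) = 0x1A; 0xAA ⊕ 0x1A = 0xB0.

P[1] = 0x8F, P[2] = 0xB0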